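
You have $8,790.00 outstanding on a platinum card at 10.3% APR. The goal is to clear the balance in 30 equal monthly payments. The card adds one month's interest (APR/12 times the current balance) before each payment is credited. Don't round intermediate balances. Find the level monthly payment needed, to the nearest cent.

Monthly rate r = 10.3%/12 = 0.858333% = 0.00858333.
Level-payment amortization: P = B₀·r / (1 − (1+r)^(−n)) = 8790.00·0.00858333 / (1 − 1.00858^(−30)).
Denominator 1 − (1+r)^(−30) = 0.226168538.
P = 75.4475 / 0.226168538 ≈ 333.59.

$333.59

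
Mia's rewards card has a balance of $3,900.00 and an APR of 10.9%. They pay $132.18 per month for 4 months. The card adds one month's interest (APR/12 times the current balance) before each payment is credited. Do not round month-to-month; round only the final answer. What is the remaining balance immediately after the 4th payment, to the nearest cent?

Monthly rate r = 10.9%/12 = 0.908333% = 0.00908333.
Each month: B ← B·(1+r) − $132.18.
Month 1: interest $35.43; balance after payment $3,803.25.
Month 2: interest $34.55; balance after payment $3,705.61.
Month 3: interest $33.66; balance after payment $3,607.09.
Month 4: interest $32.76; balance after payment $3,507.67.

$3,507.67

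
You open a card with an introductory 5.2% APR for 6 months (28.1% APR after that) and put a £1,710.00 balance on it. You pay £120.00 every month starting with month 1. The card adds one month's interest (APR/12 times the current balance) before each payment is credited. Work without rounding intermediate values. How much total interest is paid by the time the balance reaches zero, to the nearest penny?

Promo months 1–6 at r₀ = 5.2%/12 = 0.00433333; months 7+ at r₁ = 28.1%/12 = 0.0234167.
After month 6: iterate B ← B·(1+r₀) − £120.00 for 6 months → £1,027.10.
Then at r₁ with £120.00/mo: n₂ = −ln(1 − r₁·B/P)/ln(1+r₁) ≈ 9.66 → 10 more payments.
Total paid = 15·£120.00 + £79.93 = £1,879.93; interest = £1,879.93 − £1,710.00 = £169.93.

£169.93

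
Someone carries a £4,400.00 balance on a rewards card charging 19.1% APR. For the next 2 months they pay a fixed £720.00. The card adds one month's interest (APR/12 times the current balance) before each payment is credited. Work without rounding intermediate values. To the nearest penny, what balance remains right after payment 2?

£3,089.72

Monthly rate r = 19.1%/12 = 1.59167% = 0.0159167.
Each month: B ← B·(1+r) − £720.00.
Month 1: interest £70.03; balance after payment £3,750.03.
Month 2: interest £59.69; balance after payment £3,089.72.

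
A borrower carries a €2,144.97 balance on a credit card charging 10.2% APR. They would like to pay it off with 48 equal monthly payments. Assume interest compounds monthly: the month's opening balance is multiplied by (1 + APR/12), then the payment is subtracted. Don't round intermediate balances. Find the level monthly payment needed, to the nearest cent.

€54.61

Monthly rate r = 10.2%/12 = 0.85% = 0.0085.
Level-payment amortization: P = B₀·r / (1 − (1+r)^(−n)) = 2144.97·0.0085 / (1 − 1.0085^(−48)).
Denominator 1 − (1+r)^(−48) = 0.333873551.
P = 18.2322 / 0.333873551 ≈ 54.61.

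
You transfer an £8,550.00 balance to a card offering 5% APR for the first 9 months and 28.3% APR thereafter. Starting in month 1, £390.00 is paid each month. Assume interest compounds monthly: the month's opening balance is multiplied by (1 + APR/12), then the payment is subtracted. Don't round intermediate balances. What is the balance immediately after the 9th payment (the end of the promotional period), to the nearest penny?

£5,306.95

Promo months 1–9 at r₀ = 5%/12 = 0.00416667; months 10+ at r₁ = 28.3%/12 = 0.0235833.
After month 9: iterate B ← B·(1+r₀) − £390.00 for 9 months → £5,306.95.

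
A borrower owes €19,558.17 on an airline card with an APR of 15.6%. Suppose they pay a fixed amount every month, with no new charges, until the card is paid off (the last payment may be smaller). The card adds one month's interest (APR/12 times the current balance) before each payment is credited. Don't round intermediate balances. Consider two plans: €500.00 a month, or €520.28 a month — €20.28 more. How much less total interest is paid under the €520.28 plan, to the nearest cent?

Monthly rate r = 15.6%/12 = 1.3% = 0.013.
At €500.00/mo: n = ⌈−ln(1 − rB₀/P)/ln(1+r)⌉ = 55 payments (last €497.16); total interest = total paid − €19,558.17 = €7,938.99.
At €520.28/mo: 52 payments (last €485.75); total interest €7,461.86.
Interest saved = €7,938.99 − €7,461.86 = €477.13.

€477.13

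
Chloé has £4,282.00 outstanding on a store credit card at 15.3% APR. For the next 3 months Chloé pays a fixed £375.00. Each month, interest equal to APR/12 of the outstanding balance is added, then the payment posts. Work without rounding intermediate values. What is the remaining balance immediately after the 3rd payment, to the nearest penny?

Monthly rate r = 15.3%/12 = 1.275% = 0.01275.
Each month: B ← B·(1+r) − £375.00.
Month 1: interest £54.60; balance after payment £3,961.60.
Month 2: interest £50.51; balance after payment £3,637.11.
Month 3: interest £46.37; balance after payment £3,308.48.

£3,308.48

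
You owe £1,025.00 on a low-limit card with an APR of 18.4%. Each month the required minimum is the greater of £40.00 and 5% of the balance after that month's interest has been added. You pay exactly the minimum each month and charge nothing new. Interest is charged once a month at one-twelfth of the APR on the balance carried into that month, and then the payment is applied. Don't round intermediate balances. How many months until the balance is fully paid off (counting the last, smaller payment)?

Monthly rate r = 18.4%/12 = 1.53333% = 0.0153333.
While 5% of the post-interest balance exceeds £40.00, each month B ← (B·(1+r))·(1 − 0.05), i.e. B shrinks by the factor (1+r)·0.95 = 0.96457.
This holds for months 1–8. Entering month 9 the balance is £768.04; 5% of the post-interest balance is now below £40.00, so the flat £40.00 minimum applies from here.
From month 9 a fixed £40.00 at rate r clears £768.04 in 23 more payments. Total: 8 + 23 = 31 months.

31 months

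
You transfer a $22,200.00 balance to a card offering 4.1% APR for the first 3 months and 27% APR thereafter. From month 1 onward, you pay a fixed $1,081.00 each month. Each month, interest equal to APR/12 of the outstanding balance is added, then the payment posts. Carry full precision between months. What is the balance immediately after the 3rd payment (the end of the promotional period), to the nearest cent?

$19,174.24

Promo months 1–3 at r₀ = 4.1%/12 = 0.00341667; months 4+ at r₁ = 27%/12 = 0.0225.
After month 3: iterate B ← B·(1+r₀) − $1,081.00 for 3 months → $19,174.24.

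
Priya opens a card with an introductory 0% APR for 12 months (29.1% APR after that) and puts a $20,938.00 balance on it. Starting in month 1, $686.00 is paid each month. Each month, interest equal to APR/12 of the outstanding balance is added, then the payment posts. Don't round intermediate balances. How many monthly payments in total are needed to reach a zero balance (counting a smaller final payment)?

37 months

Promo months 1–12 at r₀ = 0%/12 = 0; months 13+ at r₁ = 29.1%/12 = 0.02425.
After month 12 (no interest yet): B = $20,938.00 − 12·$686.00 = $12,706.00.
Then at r₁ with $686.00/mo: n₂ = −ln(1 − r₁·B/P)/ln(1+r₁) ≈ 24.89 → 25 more payments.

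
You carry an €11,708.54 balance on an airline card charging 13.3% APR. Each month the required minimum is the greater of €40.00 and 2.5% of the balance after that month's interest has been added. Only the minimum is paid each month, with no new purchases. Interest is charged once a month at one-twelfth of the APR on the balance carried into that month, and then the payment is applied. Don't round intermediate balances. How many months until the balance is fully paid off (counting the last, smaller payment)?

Monthly rate r = 13.3%/12 = 1.10833% = 0.0110833.
While 2.5% of the post-interest balance exceeds €40.00, each month B ← (B·(1+r))·(1 − 0.025), i.e. B shrinks by the factor (1+r)·0.975 = 0.98581.
This holds for months 1–140. Entering month 141 the balance is €1,582.42; 2.5% of the post-interest balance is now below €40.00, so the flat €40.00 minimum applies from here.
From month 141 a fixed €40.00 at rate r clears €1,582.42 in 53 more payments. Total: 140 + 53 = 193 months.

193 months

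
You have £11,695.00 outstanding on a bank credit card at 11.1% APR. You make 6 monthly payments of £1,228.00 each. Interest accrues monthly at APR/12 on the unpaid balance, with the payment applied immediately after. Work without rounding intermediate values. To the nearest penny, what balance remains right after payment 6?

Monthly rate r = 11.1%/12 = 0.925% = 0.00925.
Each month: B ← B·(1+r) − £1,228.00.
Month 1: interest £108.18; balance after payment £10,575.18.
Month 2: interest £97.82; balance after payment £9,445.00.
Month 3: interest £87.37; balance after payment £8,304.37.
Month 4: interest £76.82; balance after payment £7,153.18.
Month 5: interest £66.17; balance after payment £5,991.35.
Month 6: interest £55.42; balance after payment £4,818.77.

£4,818.77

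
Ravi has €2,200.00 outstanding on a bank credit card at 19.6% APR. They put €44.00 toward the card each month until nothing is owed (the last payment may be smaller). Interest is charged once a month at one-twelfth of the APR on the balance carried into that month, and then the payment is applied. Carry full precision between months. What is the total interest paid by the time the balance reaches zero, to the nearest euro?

€2,407

Monthly rate r = 19.6%/12 = 1.63333% = 0.0163333.
Payoff takes n = ⌈−ln(1 − rB₀/P)/ln(1+r)⌉ = ⌈104.710⌉ = 105 payments; the last is €31.32.
Total paid = 104·€44.00 + €31.32 = €4,607.32.
Total interest = total paid − principal = €4,607.32 − €2,200.00 = €2,407.32.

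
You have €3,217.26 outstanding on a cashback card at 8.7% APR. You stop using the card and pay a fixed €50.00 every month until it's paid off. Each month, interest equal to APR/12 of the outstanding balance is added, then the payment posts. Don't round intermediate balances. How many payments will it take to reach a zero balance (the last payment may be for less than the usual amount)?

87 payments

Monthly rate r = 8.7%/12 = 0.725% = 0.00725.
Recurrence: B ← B·(1+r) − €50.00.
Month 1: interest €23.33; balance after payment €3,190.59.
Month 2: interest €23.13; balance after payment €3,163.72.
Closed form: n = −ln(1 − rB₀/P)/ln(1+r) = −ln(0.5335)/ln(1.00725) ≈ 86.976, so the balance reaches zero during payment 87.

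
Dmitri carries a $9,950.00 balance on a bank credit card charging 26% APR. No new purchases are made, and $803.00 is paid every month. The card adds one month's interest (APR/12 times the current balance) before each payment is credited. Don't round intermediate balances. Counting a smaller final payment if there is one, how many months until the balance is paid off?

15 payments

Monthly rate r = 26%/12 = 2.16667% = 0.0216667.
Recurrence: B ← B·(1+r) − $803.00.
Month 1: interest $215.58; balance after payment $9,362.58.
Month 2: interest $202.86; balance after payment $8,762.44.
Closed form: n = −ln(1 − rB₀/P)/ln(1+r) = −ln(0.73153)/ln(1.02167) ≈ 14.584, so the balance reaches zero during payment 15.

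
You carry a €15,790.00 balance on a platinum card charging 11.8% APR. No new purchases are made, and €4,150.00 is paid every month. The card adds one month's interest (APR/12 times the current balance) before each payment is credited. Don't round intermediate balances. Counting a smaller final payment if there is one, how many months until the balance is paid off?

4 payments

Monthly rate r = 11.8%/12 = 0.983333% = 0.00983333.
Recurrence: B ← B·(1+r) − €4,150.00.
Month 1: interest €155.27; balance after payment €11,795.27.
Month 2: interest €115.99; balance after payment €7,761.26.
Month 3: interest €76.32; balance after payment €3,687.57.
Month 4: interest €36.26; balance after payment €0.00.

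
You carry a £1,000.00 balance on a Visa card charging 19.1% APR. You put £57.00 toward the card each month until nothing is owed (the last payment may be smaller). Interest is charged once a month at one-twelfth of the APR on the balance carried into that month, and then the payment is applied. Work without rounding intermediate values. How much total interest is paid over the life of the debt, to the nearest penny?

Monthly rate r = 19.1%/12 = 1.59167% = 0.0159167.
Payoff takes n = ⌈−ln(1 − rB₀/P)/ln(1+r)⌉ = ⌈20.736⌉ = 21 payments; the last is £42.04.
Total paid = 20·£57.00 + £42.04 = £1,182.04.
Total interest = total paid − principal = £1,182.04 − £1,000.00 = £182.04.

£182.04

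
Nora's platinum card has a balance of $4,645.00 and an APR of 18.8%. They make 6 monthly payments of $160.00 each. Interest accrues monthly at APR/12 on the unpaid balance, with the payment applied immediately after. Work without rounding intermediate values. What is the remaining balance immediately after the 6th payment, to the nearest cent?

Monthly rate r = 18.8%/12 = 1.56667% = 0.0156667.
Each month: B ← B·(1+r) − $160.00.
Month 1: interest $72.77; balance after payment $4,557.77.
Month 2: interest $71.41; balance after payment $4,469.18.
Month 3: interest $70.02; balance after payment $4,379.19.
Month 4: interest $68.61; balance after payment $4,287.80.
Month 5: interest $67.18; balance after payment $4,194.98.
Month 6: interest $65.72; balance after payment $4,100.70.

$4,100.70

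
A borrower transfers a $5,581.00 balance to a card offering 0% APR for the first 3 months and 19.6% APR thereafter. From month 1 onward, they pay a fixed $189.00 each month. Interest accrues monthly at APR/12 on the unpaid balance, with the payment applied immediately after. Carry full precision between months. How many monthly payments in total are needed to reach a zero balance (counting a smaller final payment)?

Promo months 1–3 at r₀ = 0%/12 = 0; months 4+ at r₁ = 19.6%/12 = 0.0163333.
After month 3 (no interest yet): B = $5,581.00 − 3·$189.00 = $5,014.00.
Then at r₁ with $189.00/mo: n₂ = −ln(1 − r₁·B/P)/ln(1+r₁) ≈ 35.06 → 36 more payments.

39 months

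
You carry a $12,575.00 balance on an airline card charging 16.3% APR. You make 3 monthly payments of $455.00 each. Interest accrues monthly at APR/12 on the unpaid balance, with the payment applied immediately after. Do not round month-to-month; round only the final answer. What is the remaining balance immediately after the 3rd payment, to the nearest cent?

Monthly rate r = 16.3%/12 = 1.35833% = 0.0135833.
Each month: B ← B·(1+r) − $455.00.
Month 1: interest $170.81; balance after payment $12,290.81.
Month 2: interest $166.95; balance after payment $12,002.76.
Month 3: interest $163.04; balance after payment $11,710.80.

$11,710.80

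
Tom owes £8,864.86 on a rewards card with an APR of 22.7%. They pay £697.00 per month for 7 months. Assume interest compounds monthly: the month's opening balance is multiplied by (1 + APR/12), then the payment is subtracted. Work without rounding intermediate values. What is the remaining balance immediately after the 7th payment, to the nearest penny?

£4,942.69

Monthly rate r = 22.7%/12 = 1.89167% = 0.0189167.
Each month: B ← B·(1+r) − £697.00.
Month 1: interest £167.69; balance after payment £8,335.55.
Month 2: interest £157.68; balance after payment £7,796.23.
Month 3: interest £147.48; balance after payment £7,246.71.
Month 4: interest £137.08; balance after payment £6,686.80.
Month 5: interest £126.49; balance after payment £6,116.29.
Month 6: interest £115.70; balance after payment £5,534.99.
Month 7: interest £104.70; balance after payment £4,942.69.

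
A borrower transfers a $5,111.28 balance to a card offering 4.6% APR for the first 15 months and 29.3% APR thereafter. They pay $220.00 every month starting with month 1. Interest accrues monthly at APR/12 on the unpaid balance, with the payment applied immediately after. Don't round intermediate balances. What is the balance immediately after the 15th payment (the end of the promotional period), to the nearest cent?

Promo months 1–15 at r₀ = 4.6%/12 = 0.00383333; months 16+ at r₁ = 29.3%/12 = 0.0244167.
After month 15: iterate B ← B·(1+r₀) − $220.00 for 15 months → $2,023.16.

$2,023.16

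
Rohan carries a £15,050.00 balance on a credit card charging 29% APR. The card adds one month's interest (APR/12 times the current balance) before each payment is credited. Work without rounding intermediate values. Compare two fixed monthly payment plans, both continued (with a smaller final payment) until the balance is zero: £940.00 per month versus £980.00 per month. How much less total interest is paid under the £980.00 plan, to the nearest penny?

Monthly rate r = 29%/12 = 2.41667% = 0.0241667.
At £940.00/mo: n = ⌈−ln(1 − rB₀/P)/ln(1+r)⌉ = 21 payments (last £462.60); total interest = total paid − £15,050.00 = £4,212.60.
At £980.00/mo: 20 payments (last £418.43); total interest £3,988.43.
Interest saved = £4,212.60 − £3,988.43 = £224.17.

£224.17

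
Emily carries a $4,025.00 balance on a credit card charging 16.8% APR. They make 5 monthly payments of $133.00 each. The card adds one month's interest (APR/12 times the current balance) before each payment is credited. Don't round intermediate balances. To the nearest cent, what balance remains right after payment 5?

$3,630.87

Monthly rate r = 16.8%/12 = 1.4% = 0.014.
Each month: B ← B·(1+r) − $133.00.
Month 1: interest $56.35; balance after payment $3,948.35.
Month 2: interest $55.28; balance after payment $3,870.63.
Month 3: interest $54.19; balance after payment $3,791.82.
Month 4: interest $53.09; balance after payment $3,711.90.
Month 5: interest $51.97; balance after payment $3,630.87.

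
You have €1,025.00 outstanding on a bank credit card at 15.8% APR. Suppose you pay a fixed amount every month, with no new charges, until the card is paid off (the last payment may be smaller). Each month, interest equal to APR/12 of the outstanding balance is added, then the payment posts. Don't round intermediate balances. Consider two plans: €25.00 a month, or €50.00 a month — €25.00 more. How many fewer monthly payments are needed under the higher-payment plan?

35 fewer payments

Monthly rate r = 15.8%/12 = 1.31667% = 0.0131667.
At €25.00/mo: n = ⌈−ln(1 − rB₀/P)/ln(1+r)⌉ = 60 payments (last €8.45); total interest = total paid − €1,025.00 = €458.45.
At €50.00/mo: 25 payments (last €2.53); total interest €177.53.
Payments saved = 60 − 25 = 35.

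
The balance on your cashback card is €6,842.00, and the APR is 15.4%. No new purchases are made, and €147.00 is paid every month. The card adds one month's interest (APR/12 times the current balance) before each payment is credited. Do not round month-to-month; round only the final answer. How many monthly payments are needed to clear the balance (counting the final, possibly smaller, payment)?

72 payments

Monthly rate r = 15.4%/12 = 1.28333% = 0.0128333.
Recurrence: B ← B·(1+r) − €147.00.
Month 1: interest €87.81; balance after payment €6,782.81.
Month 2: interest €87.05; balance after payment €6,722.85.
Closed form: n = −ln(1 − rB₀/P)/ln(1+r) = −ln(0.40268)/ln(1.01283) ≈ 71.332, so the balance reaches zero during payment 72.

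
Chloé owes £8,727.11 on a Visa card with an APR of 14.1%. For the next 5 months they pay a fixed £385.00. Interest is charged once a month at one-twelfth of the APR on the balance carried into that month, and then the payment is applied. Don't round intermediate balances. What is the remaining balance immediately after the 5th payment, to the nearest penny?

£7,281.25

Monthly rate r = 14.1%/12 = 1.175% = 0.01175.
Each month: B ← B·(1+r) − £385.00.
Month 1: interest £102.54; balance after payment £8,444.65.
Month 2: interest £99.22; balance after payment £8,158.88.
Month 3: interest £95.87; balance after payment £7,869.75.
Month 4: interest £92.47; balance after payment £7,577.21.
Month 5: interest £89.03; balance after payment £7,281.25.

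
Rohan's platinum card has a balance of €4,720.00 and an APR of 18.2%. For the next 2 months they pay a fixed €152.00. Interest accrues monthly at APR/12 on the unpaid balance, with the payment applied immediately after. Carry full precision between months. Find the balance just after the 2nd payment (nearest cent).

Monthly rate r = 18.2%/12 = 1.51667% = 0.0151667.
Each month: B ← B·(1+r) − €152.00.
Month 1: interest €71.59; balance after payment €4,639.59.
Month 2: interest €70.37; balance after payment €4,557.95.

€4,557.95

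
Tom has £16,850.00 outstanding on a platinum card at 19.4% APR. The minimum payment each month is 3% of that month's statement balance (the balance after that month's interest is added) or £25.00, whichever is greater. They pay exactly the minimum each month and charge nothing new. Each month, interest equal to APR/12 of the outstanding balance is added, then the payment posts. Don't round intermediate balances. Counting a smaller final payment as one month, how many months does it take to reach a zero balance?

257 months

Monthly rate r = 19.4%/12 = 1.61667% = 0.0161667.
While 3% of the post-interest balance exceeds £25.00, each month B ← (B·(1+r))·(1 − 0.03), i.e. B shrinks by the factor (1+r)·0.97 = 0.98568.
This holds for months 1–210. Entering month 211 the balance is £815.27; 3% of the post-interest balance is now below £25.00, so the flat £25.00 minimum applies from here.
From month 211 a fixed £25.00 at rate r clears £815.27 in 47 more payments. Total: 210 + 47 = 257 months.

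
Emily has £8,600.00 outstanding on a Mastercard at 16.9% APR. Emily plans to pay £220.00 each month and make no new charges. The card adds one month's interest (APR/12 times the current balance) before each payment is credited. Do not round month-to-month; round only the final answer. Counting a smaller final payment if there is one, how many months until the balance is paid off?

58 months

Monthly rate r = 16.9%/12 = 1.40833% = 0.0140833.
Recurrence: B ← B·(1+r) − £220.00.
Month 1: interest £121.12; balance after payment £8,501.12.
Month 2: interest £119.72; balance after payment £8,400.84.
Closed form: n = −ln(1 − rB₀/P)/ln(1+r) = −ln(0.44947)/ln(1.01408) ≈ 57.181, so the balance reaches zero during payment 58.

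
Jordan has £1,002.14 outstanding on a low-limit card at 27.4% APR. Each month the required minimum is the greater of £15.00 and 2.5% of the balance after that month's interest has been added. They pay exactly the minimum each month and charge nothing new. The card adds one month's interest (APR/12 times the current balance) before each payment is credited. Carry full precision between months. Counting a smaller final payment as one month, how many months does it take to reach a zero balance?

Monthly rate r = 27.4%/12 = 2.28333% = 0.0228333.
While 2.5% of the post-interest balance exceeds £15.00, each month B ← (B·(1+r))·(1 − 0.025), i.e. B shrinks by the factor (1+r)·0.975 = 0.99726.
This holds for months 1–196. Entering month 197 the balance is £585.58; 2.5% of the post-interest balance is now below £15.00, so the flat £15.00 minimum applies from here.
From month 197 a fixed £15.00 at rate r clears £585.58 in 99 more payments. Total: 196 + 99 = 295 months.

295 months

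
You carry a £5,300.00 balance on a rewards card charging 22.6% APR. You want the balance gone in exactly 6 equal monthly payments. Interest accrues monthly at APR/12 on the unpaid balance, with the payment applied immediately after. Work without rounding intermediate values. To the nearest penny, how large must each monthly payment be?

Monthly rate r = 22.6%/12 = 1.88333% = 0.0188333.
Level-payment amortization: P = B₀·r / (1 − (1+r)^(−n)) = 5300.00·0.0188333 / (1 − 1.01883^(−6)).
Denominator 1 − (1+r)^(−6) = 0.105910226.
P = 99.8167 / 0.105910226 ≈ 942.46.

£942.46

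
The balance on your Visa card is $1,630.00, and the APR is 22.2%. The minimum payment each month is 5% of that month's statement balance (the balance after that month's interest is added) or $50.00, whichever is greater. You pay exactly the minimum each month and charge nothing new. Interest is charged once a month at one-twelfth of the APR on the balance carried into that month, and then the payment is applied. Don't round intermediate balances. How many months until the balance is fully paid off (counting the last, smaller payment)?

Monthly rate r = 22.2%/12 = 1.85% = 0.0185.
While 5% of the post-interest balance exceeds $50.00, each month B ← (B·(1+r))·(1 − 0.05), i.e. B shrinks by the factor (1+r)·0.95 = 0.96757.
This holds for months 1–16. Entering month 17 the balance is $961.93; 5% of the post-interest balance is now below $50.00, so the flat $50.00 minimum applies from here.
From month 17 a fixed $50.00 at rate r clears $961.93 in 24 more payments. Total: 16 + 24 = 40 months.

40 months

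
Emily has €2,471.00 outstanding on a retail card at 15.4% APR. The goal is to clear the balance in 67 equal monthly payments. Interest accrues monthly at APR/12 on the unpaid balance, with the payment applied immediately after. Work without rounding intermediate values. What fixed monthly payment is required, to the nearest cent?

€55.20

Monthly rate r = 15.4%/12 = 1.28333% = 0.0128333.
Level-payment amortization: P = B₀·r / (1 − (1+r)^(−n)) = 2471.00·0.0128333 / (1 − 1.01283^(−67)).
Denominator 1 − (1+r)^(−67) = 0.574445742.
P = 31.7112 / 0.574445742 ≈ 55.20.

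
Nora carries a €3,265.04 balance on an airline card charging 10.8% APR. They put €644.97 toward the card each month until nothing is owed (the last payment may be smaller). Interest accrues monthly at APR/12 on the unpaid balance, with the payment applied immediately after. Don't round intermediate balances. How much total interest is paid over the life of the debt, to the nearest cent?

€92.20

Monthly rate r = 10.8%/12 = 0.9% = 0.009.
Payoff takes n = ⌈−ln(1 − rB₀/P)/ln(1+r)⌉ = ⌈5.205⌉ = 6 payments; the last is €132.39.
Total paid = 5·€644.97 + €132.39 = €3,357.24.
Total interest = total paid − principal = €3,357.24 − €3,265.04 = €92.20.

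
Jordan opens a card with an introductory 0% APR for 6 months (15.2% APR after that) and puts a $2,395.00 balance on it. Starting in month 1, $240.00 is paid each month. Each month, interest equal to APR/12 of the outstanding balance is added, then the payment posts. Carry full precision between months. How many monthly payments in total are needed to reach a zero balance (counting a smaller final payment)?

11 payments

Promo months 1–6 at r₀ = 0%/12 = 0; months 7+ at r₁ = 15.2%/12 = 0.0126667.
After month 6 (no interest yet): B = $2,395.00 − 6·$240.00 = $955.00.
Then at r₁ with $240.00/mo: n₂ = −ln(1 − r₁·B/P)/ln(1+r₁) ≈ 4.11 → 5 more payments.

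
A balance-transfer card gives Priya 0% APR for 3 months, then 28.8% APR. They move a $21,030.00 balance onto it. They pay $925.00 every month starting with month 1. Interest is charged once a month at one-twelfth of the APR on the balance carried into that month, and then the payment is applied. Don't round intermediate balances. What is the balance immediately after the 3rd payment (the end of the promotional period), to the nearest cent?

$18,255.00

Promo months 1–3 at r₀ = 0%/12 = 0; months 4+ at r₁ = 28.8%/12 = 0.024.
After month 3 (no interest yet): B = $21,030.00 − 3·$925.00 = $18,255.00.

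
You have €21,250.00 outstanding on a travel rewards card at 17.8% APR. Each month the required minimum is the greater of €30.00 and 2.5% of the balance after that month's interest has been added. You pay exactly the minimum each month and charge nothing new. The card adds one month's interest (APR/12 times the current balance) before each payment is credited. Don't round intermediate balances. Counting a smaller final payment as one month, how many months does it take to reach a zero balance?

333 months

Monthly rate r = 17.8%/12 = 1.48333% = 0.0148333.
While 2.5% of the post-interest balance exceeds €30.00, each month B ← (B·(1+r))·(1 − 0.025), i.e. B shrinks by the factor (1+r)·0.975 = 0.98946.
This holds for months 1–273. Entering month 274 the balance is €1,178.63; 2.5% of the post-interest balance is now below €30.00, so the flat €30.00 minimum applies from here.
From month 274 a fixed €30.00 at rate r clears €1,178.63 in 60 more payments. Total: 273 + 60 = 333 months.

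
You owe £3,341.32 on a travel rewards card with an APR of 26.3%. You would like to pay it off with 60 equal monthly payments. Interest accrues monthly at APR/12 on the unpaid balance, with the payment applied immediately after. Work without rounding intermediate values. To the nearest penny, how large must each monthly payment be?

£100.63

Monthly rate r = 26.3%/12 = 2.19167% = 0.0219167.
Level-payment amortization: P = B₀·r / (1 − (1+r)^(−n)) = 3341.32·0.0219167 / (1 − 1.02192^(−60)).
Denominator 1 − (1+r)^(−60) = 0.727685312.
P = 73.2306 / 0.727685312 ≈ 100.63.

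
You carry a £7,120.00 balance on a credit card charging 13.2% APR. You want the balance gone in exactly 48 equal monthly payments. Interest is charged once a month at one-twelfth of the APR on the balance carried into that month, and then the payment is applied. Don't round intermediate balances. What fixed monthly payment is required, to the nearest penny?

Monthly rate r = 13.2%/12 = 1.1% = 0.011.
Level-payment amortization: P = B₀·r / (1 − (1+r)^(−n)) = 7120.00·0.011 / (1 − 1.011^(−48)).
Denominator 1 − (1+r)^(−48) = 0.408513916.
P = 78.32 / 0.408513916 ≈ 191.72.

£191.72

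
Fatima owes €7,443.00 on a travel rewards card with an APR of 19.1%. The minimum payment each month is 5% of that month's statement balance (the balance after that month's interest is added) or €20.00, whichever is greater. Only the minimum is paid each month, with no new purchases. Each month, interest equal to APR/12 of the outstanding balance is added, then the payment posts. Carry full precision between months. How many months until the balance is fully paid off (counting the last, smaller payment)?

107 months

Monthly rate r = 19.1%/12 = 1.59167% = 0.0159167.
While 5% of the post-interest balance exceeds €20.00, each month B ← (B·(1+r))·(1 − 0.05), i.e. B shrinks by the factor (1+r)·0.95 = 0.96512.
This holds for months 1–83. Entering month 84 the balance is €390.87; 5% of the post-interest balance is now below €20.00, so the flat €20.00 minimum applies from here.
From month 84 a fixed €20.00 at rate r clears €390.87 in 24 more payments. Total: 83 + 24 = 107 months.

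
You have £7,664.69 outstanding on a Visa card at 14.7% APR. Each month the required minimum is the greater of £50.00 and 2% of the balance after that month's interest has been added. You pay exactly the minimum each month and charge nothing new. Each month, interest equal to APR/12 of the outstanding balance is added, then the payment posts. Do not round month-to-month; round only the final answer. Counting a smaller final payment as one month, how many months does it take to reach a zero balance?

218 months

Monthly rate r = 14.7%/12 = 1.225% = 0.01225.
While 2% of the post-interest balance exceeds £50.00, each month B ← (B·(1+r))·(1 − 0.02), i.e. B shrinks by the factor (1+r)·0.98 = 0.99201.
This holds for months 1–142. Entering month 143 the balance is £2,451.67; 2% of the post-interest balance is now below £50.00, so the flat £50.00 minimum applies from here.
From month 143 a fixed £50.00 at rate r clears £2,451.67 in 76 more payments. Total: 142 + 76 = 218 months.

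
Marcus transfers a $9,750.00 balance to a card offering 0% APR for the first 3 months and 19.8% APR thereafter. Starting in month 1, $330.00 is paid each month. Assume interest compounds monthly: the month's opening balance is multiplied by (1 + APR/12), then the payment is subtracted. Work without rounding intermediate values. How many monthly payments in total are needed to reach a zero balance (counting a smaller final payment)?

39 months

Promo months 1–3 at r₀ = 0%/12 = 0; months 4+ at r₁ = 19.8%/12 = 0.0165.
After month 3 (no interest yet): B = $9,750.00 − 3·$330.00 = $8,760.00.
Then at r₁ with $330.00/mo: n₂ = −ln(1 − r₁·B/P)/ln(1+r₁) ≈ 35.21 → 36 more payments.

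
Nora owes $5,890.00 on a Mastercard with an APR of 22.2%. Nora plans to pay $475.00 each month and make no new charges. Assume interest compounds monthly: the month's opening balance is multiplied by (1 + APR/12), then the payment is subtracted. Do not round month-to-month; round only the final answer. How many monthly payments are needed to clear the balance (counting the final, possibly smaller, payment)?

15 payments

Monthly rate r = 22.2%/12 = 1.85% = 0.0185.
Recurrence: B ← B·(1+r) − $475.00.
Month 1: interest $108.96; balance after payment $5,523.97.
Month 2: interest $102.19; balance after payment $5,151.16.
Closed form: n = −ln(1 − rB₀/P)/ln(1+r) = −ln(0.7706)/ln(1.0185) ≈ 14.216, so the balance reaches zero during payment 15.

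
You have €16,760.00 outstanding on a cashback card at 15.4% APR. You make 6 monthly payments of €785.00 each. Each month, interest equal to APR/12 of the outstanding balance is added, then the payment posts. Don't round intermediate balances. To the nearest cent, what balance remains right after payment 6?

Monthly rate r = 15.4%/12 = 1.28333% = 0.0128333.
Each month: B ← B·(1+r) − €785.00.
Month 1: interest €215.09; balance after payment €16,190.09.
Month 2: interest €207.77; balance after payment €15,612.86.
Month 3: interest €200.37; balance after payment €15,028.22.
Month 4: interest €192.86; balance after payment €14,436.09.
Month 5: interest €185.26; balance after payment €13,836.35.
Month 6: interest €177.57; balance after payment €13,228.92.

€13,228.92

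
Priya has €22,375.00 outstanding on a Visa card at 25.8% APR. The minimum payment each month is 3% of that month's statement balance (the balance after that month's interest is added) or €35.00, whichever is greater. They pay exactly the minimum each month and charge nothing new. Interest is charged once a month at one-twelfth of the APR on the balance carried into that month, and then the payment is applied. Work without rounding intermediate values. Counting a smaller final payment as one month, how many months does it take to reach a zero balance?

Monthly rate r = 25.8%/12 = 2.15% = 0.0215.
While 3% of the post-interest balance exceeds €35.00, each month B ← (B·(1+r))·(1 − 0.03), i.e. B shrinks by the factor (1+r)·0.97 = 0.99086.
This holds for months 1–324. Entering month 325 the balance is €1,140.35; 3% of the post-interest balance is now below €35.00, so the flat €35.00 minimum applies from here.
From month 325 a fixed €35.00 at rate r clears €1,140.35 in 57 more payments. Total: 324 + 57 = 381 months.

381 months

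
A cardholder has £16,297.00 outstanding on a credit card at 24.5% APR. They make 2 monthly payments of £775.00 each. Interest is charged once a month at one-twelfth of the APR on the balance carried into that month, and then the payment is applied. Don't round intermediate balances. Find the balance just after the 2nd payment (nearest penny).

£15,403.43

Monthly rate r = 24.5%/12 = 2.04167% = 0.0204167.
Each month: B ← B·(1+r) − £775.00.
Month 1: interest £332.73; balance after payment £15,854.73.
Month 2: interest £323.70; balance after payment £15,403.43.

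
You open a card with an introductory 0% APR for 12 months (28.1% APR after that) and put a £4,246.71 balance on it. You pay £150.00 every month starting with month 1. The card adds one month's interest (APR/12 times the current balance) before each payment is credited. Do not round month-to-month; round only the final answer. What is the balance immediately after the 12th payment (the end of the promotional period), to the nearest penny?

£2,446.71

Promo months 1–12 at r₀ = 0%/12 = 0; months 13+ at r₁ = 28.1%/12 = 0.0234167.
After month 12 (no interest yet): B = £4,246.71 − 12·£150.00 = £2,446.71.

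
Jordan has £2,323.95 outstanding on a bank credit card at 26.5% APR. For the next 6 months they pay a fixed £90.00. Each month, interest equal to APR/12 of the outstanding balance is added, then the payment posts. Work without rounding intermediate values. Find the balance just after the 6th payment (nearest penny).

Monthly rate r = 26.5%/12 = 2.20833% = 0.0220833.
Each month: B ← B·(1+r) − £90.00.
Month 1: interest £51.32; balance after payment £2,285.27.
Month 2: interest £50.47; balance after payment £2,245.74.
Month 3: interest £49.59; balance after payment £2,205.33.
Month 4: interest £48.70; balance after payment £2,164.03.
Month 5: interest £47.79; balance after payment £2,121.82.
Month 6: interest £46.86; balance after payment £2,078.68.

£2,078.68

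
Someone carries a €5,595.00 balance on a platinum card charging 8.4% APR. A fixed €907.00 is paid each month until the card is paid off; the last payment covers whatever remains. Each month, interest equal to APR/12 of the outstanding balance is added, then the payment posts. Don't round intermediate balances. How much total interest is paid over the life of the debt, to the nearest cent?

Monthly rate r = 8.4%/12 = 0.7% = 0.007.
Payoff takes n = ⌈−ln(1 − rB₀/P)/ln(1+r)⌉ = ⌈6.328⌉ = 7 payments; the last is €298.08.
Total paid = 6·€907.00 + €298.08 = €5,740.08.
Total interest = total paid − principal = €5,740.08 − €5,595.00 = €145.08.

€145.08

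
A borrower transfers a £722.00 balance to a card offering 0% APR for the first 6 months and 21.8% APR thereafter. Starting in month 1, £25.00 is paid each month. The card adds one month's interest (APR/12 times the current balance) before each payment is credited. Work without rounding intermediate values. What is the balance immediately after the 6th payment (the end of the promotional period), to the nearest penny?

Promo months 1–6 at r₀ = 0%/12 = 0; months 7+ at r₁ = 21.8%/12 = 0.0181667.
After month 6 (no interest yet): B = £722.00 − 6·£25.00 = £572.00.

£572.00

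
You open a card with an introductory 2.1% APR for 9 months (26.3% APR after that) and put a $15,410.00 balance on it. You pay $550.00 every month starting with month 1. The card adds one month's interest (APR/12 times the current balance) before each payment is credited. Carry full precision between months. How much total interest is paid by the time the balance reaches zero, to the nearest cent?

Promo months 1–9 at r₀ = 2.1%/12 = 0.00175; months 10+ at r₁ = 26.3%/12 = 0.0219167.
After month 9: iterate B ← B·(1+r₀) − $550.00 for 9 months → $10,669.62.
Then at r₁ with $550.00/mo: n₂ = −ln(1 − r₁·B/P)/ln(1+r₁) ≈ 25.54 → 26 more payments.
Total paid = 34·$550.00 + $297.77 = $18,997.77; interest = $18,997.77 − $15,410.00 = $3,587.77.

$3,587.77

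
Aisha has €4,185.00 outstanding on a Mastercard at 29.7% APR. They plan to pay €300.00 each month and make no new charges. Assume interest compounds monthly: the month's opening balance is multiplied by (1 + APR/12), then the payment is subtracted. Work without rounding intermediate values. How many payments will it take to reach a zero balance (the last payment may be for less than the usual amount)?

Monthly rate r = 29.7%/12 = 2.475% = 0.02475.
Recurrence: B ← B·(1+r) − €300.00.
Month 1: interest €103.58; balance after payment €3,988.58.
Month 2: interest €98.72; balance after payment €3,787.30.
Closed form: n = −ln(1 − rB₀/P)/ln(1+r) = −ln(0.65474)/ln(1.02475) ≈ 17.323, so the balance reaches zero during payment 18.

18 payments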